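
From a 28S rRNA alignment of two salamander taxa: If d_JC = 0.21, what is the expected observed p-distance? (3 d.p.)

0.183

p = (3/4)(1 − e^(−4d/3)) = 0.75 × (1 − e^(-0.28)) = 0.75 × (1 − 0.755784) = 0.183162.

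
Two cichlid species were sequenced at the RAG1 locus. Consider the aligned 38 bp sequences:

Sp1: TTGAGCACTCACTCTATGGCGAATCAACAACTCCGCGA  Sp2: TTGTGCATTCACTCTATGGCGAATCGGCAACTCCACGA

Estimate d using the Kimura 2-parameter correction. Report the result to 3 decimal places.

Of 38 sites, 4 differences are transitions and 1 are transversions, so P = 4/38 ≈ 0.105263 and Q = 1/38 ≈ 0.026316.
Under the Kimura two-parameter model, d = −½ ln(1 − 2P − Q) − ¼ ln(1 − 2Q).
1 − 2P − Q = 0.763158, giving −½ ln(0.763158) = 0.135145.
1 − 2Q = 0.947368, giving −¼ ln(0.947368) = 0.013517.
d = 0.135145 + 0.013517 = 0.148662.

0.149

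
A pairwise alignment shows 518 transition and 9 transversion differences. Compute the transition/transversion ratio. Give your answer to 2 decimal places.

57.56

R = 518/9 = 57.555555… ≈ 57.56 (to 2 d.p.).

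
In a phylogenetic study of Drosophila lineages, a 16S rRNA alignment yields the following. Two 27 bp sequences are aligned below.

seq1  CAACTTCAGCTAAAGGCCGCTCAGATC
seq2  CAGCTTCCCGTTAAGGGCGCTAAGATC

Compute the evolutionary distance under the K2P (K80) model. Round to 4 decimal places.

0.3226

Of 27 sites, 1 differences are transitions and 6 are transversions, so P = 1/27 ≈ 0.037037 and Q = 6/27 ≈ 0.222222.
Under the Kimura two-parameter model, d = −½ ln(1 − 2P − Q) − ¼ ln(1 − 2Q).
1 − 2P − Q = 0.703704, giving −½ ln(0.703704) = 0.175699.
1 − 2Q = 0.555556, giving −¼ ln(0.555556) = 0.146946.
d = 0.175699 + 0.146946 = 0.322645.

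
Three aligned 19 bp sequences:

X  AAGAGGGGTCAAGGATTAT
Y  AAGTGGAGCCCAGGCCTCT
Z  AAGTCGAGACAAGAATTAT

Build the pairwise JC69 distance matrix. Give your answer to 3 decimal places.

d(X,Y) = 0.507, d(X,Z) = 0.324, d(Y,Z) = 0.507

X–Y: 7/19 sites differ → p ≈ 0.368421, d = −0.75 ln(1 − 0.491228) = 0.506816 ≈ 0.507.
X–Z: 5/19 sites differ → p ≈ 0.263158, d = −0.75 ln(1 − 0.350877) = 0.324100 ≈ 0.324.
Y–Z: 7/19 sites differ → p ≈ 0.368421, d = −0.75 ln(1 − 0.491228) = 0.506816 ≈ 0.507.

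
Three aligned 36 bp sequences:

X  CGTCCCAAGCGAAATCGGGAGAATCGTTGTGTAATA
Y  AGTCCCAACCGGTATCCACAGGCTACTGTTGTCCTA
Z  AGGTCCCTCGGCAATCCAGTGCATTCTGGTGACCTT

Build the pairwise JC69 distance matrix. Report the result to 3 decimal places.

X–Y: 15/36 sites differ → p ≈ 0.416667, d = −0.75 ln(1 − 0.555556) = 0.608198 ≈ 0.608.
X–Z: 19/36 sites differ → p ≈ 0.527778, d = −0.75 ln(1 − 0.703704) = 0.912297 ≈ 0.912.
Y–Z: 15/36 sites differ → p ≈ 0.416667, d = −0.75 ln(1 − 0.555556) = 0.608198 ≈ 0.608.

d(X,Y) = 0.608, d(X,Z) = 0.912, d(Y,Z) = 0.608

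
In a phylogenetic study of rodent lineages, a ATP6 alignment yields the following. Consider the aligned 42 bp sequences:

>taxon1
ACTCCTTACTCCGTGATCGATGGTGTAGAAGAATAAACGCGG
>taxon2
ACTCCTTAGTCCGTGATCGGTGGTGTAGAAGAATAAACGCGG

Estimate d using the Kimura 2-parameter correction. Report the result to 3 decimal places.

0.049

Of 42 sites, 1 differences are transitions and 1 are transversions, so P = 1/42 ≈ 0.02381 and Q = 1/42 ≈ 0.02381.
Under the Kimura two-parameter model, d = −½ ln(1 − 2P − Q) − ¼ ln(1 − 2Q).
1 − 2P − Q = 0.92857, giving −½ ln(0.92857) = 0.037055.
1 − 2Q = 0.95238, giving −¼ ln(0.95238) = 0.012198.
d = 0.037055 + 0.012198 = 0.049253.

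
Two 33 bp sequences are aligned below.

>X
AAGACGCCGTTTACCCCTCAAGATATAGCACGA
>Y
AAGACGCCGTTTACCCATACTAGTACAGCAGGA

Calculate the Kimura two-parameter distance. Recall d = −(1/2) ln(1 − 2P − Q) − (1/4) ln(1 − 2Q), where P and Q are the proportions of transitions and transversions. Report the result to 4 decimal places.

Of 33 sites, 3 differences are transitions and 5 are transversions, so P = 3/33 ≈ 0.090909 and Q = 5/33 ≈ 0.151515.
Under the Kimura two-parameter model, d = −½ ln(1 − 2P − Q) − ¼ ln(1 − 2Q).
1 − 2P − Q = 0.666667, giving −½ ln(0.666667) = 0.202732.
1 − 2Q = 0.69697, giving −¼ ln(0.69697) = 0.090253.
d = 0.202732 + 0.090253 = 0.292985.

0.2930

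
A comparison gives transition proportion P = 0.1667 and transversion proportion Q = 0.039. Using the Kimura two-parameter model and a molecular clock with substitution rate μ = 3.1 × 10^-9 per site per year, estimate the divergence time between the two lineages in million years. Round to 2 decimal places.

Under the Kimura two-parameter model, d = −½ ln(1 − 2P − Q) − ¼ ln(1 − 2Q).
1 − 2P − Q = 0.6276, giving −½ ln(0.6276) = 0.232926.
1 − 2Q = 0.922, giving −¼ ln(0.922) = 0.020303.
d = 0.232926 + 0.020303 = 0.253229.
Under a molecular clock d = 2μt, so t = d/(2μ) = 0.253229 / (2 × 3.1 × 10^-9) = 40.84 million years.

40.84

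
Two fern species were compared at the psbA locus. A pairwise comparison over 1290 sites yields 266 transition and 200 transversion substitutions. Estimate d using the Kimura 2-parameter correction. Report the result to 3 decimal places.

0.512

P = 266/1290 ≈ 0.206202 and Q = 200/1290 ≈ 0.155039.
Under the Kimura two-parameter model, d = −½ ln(1 − 2P − Q) − ¼ ln(1 − 2Q).
1 − 2P − Q = 0.432557, giving −½ ln(0.432557) = 0.419021.
1 − 2Q = 0.689922, giving −¼ ln(0.689922) = 0.092794.
d = 0.419021 + 0.092794 = 0.511815.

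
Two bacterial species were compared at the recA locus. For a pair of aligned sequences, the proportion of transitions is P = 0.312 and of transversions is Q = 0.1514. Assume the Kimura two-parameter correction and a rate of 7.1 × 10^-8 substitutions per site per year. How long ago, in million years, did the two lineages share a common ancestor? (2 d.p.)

Under the Kimura two-parameter model, d = −½ ln(1 − 2P − Q) − ¼ ln(1 − 2Q).
1 − 2P − Q = 0.2246, giving −½ ln(0.2246) = 0.746717.
1 − 2Q = 0.6972, giving −¼ ln(0.6972) = 0.090171.
d = 0.746717 + 0.090171 = 0.836888.
Under a molecular clock d = 2μt, so t = d/(2μ) = 0.836888 / (2 × 7.1 × 10^-8) = 5.89 million years.

5.89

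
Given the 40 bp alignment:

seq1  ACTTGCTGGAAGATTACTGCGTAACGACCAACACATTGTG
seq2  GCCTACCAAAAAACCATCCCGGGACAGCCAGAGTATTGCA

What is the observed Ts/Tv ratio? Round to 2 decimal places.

6.33

Transitions are A↔G and C↔T; transversions are all other mismatches.
Transitions: 19. Transversions: 3.
R = 19/3 = 6.333333… ≈ 6.33 (to 2 d.p.).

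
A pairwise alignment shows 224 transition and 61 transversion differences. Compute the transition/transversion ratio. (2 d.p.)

3.67

R = 224/61 = 3.672131… ≈ 3.67 (to 2 d.p.).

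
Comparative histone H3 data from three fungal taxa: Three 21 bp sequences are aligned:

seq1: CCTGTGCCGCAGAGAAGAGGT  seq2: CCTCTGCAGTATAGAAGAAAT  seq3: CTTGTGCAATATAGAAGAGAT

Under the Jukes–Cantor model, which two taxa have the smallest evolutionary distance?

seq2 and seq3

seq1–seq2: 6/21 differ, p = 0.286, d = 0.360.
seq1–seq3: 6/21 differ, p = 0.286, d = 0.360.
seq2–seq3: 4/21 differ, p = 0.190, d = 0.220.
The smallest distance is between seq2 and seq3.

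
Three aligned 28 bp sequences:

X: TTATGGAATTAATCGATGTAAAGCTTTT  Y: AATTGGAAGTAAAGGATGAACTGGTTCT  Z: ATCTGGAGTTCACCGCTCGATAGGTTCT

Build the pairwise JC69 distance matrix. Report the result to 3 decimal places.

X–Y: 11/28 sites differ → p ≈ 0.392857, d = −0.75 ln(1 − 0.523809) = 0.556452 ≈ 0.556.
X–Z: 11/28 sites differ → p ≈ 0.392857, d = −0.75 ln(1 − 0.523809) = 0.556452 ≈ 0.556.
Y–Z: 12/28 sites differ → p ≈ 0.428571, d = −0.75 ln(1 − 0.571428) = 0.635472 ≈ 0.635.

d(X,Y) = 0.556, d(X,Z) = 0.556, d(Y,Z) = 0.635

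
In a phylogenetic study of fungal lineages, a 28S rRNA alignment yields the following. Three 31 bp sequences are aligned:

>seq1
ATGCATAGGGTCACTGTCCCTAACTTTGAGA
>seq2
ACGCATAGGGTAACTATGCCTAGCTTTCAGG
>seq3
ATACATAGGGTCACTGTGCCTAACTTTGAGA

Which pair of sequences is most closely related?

seq1–seq2: 7/31 differ, p = 0.226, d = 0.269.
seq1–seq3: 2/31 differ, p = 0.065, d = 0.067.
seq2–seq3: 7/31 differ, p = 0.226, d = 0.269.
The smallest distance is between seq1 and seq3.

seq1 and seq3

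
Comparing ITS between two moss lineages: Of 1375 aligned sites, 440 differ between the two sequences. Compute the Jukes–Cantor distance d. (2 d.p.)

0.42

p = 440/1375 = 0.32.
d = −(3/4) ln(1 − 4p/3) = −0.75 ln(1 − 0.426667) = −0.75 ln(0.573333)
  = −0.75 × (-0.556289) = 0.417217 substitutions/site.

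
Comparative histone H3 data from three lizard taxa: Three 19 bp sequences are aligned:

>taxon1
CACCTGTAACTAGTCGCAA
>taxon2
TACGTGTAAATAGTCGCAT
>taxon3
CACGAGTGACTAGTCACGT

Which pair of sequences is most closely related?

taxon1–taxon2: 4/19 differ, p = 0.211, d = 0.247.
taxon1–taxon3: 6/19 differ, p = 0.316, d = 0.410.
taxon2–taxon3: 6/19 differ, p = 0.316, d = 0.410.
The smallest distance is between taxon1 and taxon2.

taxon1 and taxon2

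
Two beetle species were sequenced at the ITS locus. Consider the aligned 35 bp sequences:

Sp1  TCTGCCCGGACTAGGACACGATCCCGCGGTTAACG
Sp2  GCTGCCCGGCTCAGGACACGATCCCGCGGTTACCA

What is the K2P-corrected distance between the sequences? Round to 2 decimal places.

0.20

Of 35 sites, 3 differences are transitions and 3 are transversions, so P = 3/35 ≈ 0.085714 and Q = 3/35 ≈ 0.085714.
Under the Kimura two-parameter model, d = −½ ln(1 − 2P − Q) − ¼ ln(1 − 2Q).
1 − 2P − Q = 0.742858, giving −½ ln(0.742858) = 0.148625.
1 − 2Q = 0.828572, giving −¼ ln(0.828572) = 0.047013.
d = 0.148625 + 0.047013 = 0.195638.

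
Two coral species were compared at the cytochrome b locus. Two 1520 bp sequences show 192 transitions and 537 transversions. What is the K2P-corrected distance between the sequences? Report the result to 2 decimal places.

0.77

P = 192/1520 ≈ 0.126316 and Q = 537/1520 ≈ 0.353289.
Under the Kimura two-parameter model, d = −½ ln(1 − 2P − Q) − ¼ ln(1 − 2Q).
1 − 2P − Q = 0.394079, giving −½ ln(0.394079) = 0.465602.
1 − 2Q = 0.293422, giving −¼ ln(0.293422) = 0.306536.
d = 0.465602 + 0.306536 = 0.772138.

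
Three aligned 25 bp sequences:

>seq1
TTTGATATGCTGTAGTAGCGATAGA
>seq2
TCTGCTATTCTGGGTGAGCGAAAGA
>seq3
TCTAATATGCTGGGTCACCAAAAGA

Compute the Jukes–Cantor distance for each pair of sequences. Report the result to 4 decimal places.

d(seq1,seq2) = 0.4172, d(seq1,seq3) = 0.4904, d(seq2,seq3) = 0.2892

seq1–seq2: 8/25 sites differ → p = 0.32, d = −0.75 ln(1 − 0.426667) = 0.417216 ≈ 0.4172.
seq1–seq3: 9/25 sites differ → p = 0.36, d = −0.75 ln(1 − 0.48) = 0.490445 ≈ 0.4904.
seq2–seq3: 6/25 sites differ → p = 0.24, d = −0.75 ln(1 − 0.32) = 0.289247 ≈ 0.2892.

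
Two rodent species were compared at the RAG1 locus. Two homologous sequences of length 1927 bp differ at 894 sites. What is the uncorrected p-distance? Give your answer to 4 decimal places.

p = 894/1927 = 0.463933… ≈ 0.4639 (to 4 d.p.).

0.4639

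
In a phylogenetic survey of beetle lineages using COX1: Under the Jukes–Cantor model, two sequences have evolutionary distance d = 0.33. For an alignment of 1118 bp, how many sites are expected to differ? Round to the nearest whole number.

Invert JC69: p = (3/4)(1 − e^(−4d/3)) = 0.75 × (1 − e^(-0.44)) = 0.75 × (1 − 0.644036) = 0.266973.
Expected differing sites = pL ≈ 0.266973 × 1118 = 298.475814 ≈ 298.

298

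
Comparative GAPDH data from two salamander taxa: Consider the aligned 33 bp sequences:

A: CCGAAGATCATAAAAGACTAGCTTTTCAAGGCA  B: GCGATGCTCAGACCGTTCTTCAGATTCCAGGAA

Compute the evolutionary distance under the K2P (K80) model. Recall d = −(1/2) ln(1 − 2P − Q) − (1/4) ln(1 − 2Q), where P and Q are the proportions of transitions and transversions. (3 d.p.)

0.961

Of 33 sites, 1 differences are transitions and 15 are transversions, so P = 1/33 ≈ 0.030303 and Q = 15/33 ≈ 0.454545.
Under the Kimura two-parameter model, d = −½ ln(1 − 2P − Q) − ¼ ln(1 − 2Q).
1 − 2P − Q = 0.484849, giving −½ ln(0.484849) = 0.361959.
1 − 2Q = 0.09091, giving −¼ ln(0.09091) = 0.599471.
d = 0.361959 + 0.599471 = 0.961430.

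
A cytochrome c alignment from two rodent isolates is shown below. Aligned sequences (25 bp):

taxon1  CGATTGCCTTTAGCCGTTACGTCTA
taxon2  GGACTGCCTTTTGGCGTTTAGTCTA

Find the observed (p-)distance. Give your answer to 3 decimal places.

The sequences differ at 6 of 25 positions (sites 1, 4, 12, 14, 19, 20).
p = 6/25 = 0.240.

0.240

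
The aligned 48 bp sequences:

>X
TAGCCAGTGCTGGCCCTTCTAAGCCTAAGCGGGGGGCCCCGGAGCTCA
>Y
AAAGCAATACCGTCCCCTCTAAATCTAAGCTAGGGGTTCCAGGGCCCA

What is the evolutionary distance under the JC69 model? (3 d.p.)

The sequences differ at 17 of 48 sites, so p = 17/48 ≈ 0.354167.
d = −(3/4) ln(1 − 4p/3) = −0.75 ln(1 − 0.472223) = −0.75 ln(0.527777)
  = −0.75 × (-0.639081) = 0.479311 substitutions/site.

0.479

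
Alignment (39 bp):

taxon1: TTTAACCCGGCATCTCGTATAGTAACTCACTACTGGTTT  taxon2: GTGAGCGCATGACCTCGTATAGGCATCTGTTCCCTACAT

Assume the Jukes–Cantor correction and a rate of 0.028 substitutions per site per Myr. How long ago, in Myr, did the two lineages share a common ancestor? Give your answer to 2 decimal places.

The sequences differ at 21 of 39 sites, so p = 21/39 ≈ 0.538462.
d = −(3/4) ln(1 − 4p/3) = −0.75 ln(1 − 0.717949) = −0.75 ln(0.282051)
  = −0.75 × (-1.265667) = 0.949250 substitutions/site.
Under a molecular clock d = 2μt, so t = d/(2μ) = 0.949250 / (2 × 0.028) = 16.95 Myr.

16.95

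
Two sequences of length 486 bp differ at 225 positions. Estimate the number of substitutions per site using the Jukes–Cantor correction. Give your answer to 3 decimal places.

p = 225/486 ≈ 0.462963.
d = −(3/4) ln(1 − 4p/3) = −0.75 ln(1 − 0.617284) = −0.75 ln(0.382716)
  = −0.75 × (-0.960462) = 0.720347 substitutions/site.

0.720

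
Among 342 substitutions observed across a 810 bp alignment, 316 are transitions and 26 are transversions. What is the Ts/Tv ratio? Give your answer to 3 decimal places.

12.154

R = 316/26 = 12.153846… ≈ 12.154 (to 3 d.p.).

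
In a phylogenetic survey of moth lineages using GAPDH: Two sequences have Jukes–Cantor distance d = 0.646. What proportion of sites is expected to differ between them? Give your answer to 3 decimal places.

p = (3/4)(1 − e^(−4d/3)) = 0.75 × (1 − e^(-0.861333)) = 0.75 × (1 − 0.422598) = 0.433052.

0.433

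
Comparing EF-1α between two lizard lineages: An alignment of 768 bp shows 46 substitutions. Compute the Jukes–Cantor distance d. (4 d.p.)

p = 46/768 ≈ 0.059896.
d = −(3/4) ln(1 − 4p/3) = −0.75 ln(1 − 0.079861) = −0.75 ln(0.920139)
  = −0.75 × (-0.083231) = 0.062423 substitutions/site.

0.0624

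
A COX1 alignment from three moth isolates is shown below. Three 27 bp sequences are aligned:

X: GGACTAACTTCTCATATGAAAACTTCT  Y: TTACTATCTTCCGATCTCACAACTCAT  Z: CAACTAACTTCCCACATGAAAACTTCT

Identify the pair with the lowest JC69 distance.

X–Y: 10/27 differ, p = 0.370, d = 0.511.
X–Z: 4/27 differ, p = 0.148, d = 0.165.
Y–Z: 10/27 differ, p = 0.370, d = 0.511.
The smallest distance is between X and Z.

X and Z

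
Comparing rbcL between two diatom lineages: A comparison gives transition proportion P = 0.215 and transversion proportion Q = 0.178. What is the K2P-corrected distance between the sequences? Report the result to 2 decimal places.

0.58

Under the Kimura two-parameter model, d = −½ ln(1 − 2P − Q) − ¼ ln(1 − 2Q).
1 − 2P − Q = 0.392, giving −½ ln(0.392) = 0.468247.
1 − 2Q = 0.644, giving −¼ ln(0.644) = 0.110014.
d = 0.468247 + 0.110014 = 0.578261.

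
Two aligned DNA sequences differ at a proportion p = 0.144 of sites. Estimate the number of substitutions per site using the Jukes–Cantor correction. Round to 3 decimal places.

d = −(3/4) ln(1 − 4p/3) = −0.75 ln(1 − 0.192) = −0.75 ln(0.808)
  = −0.75 × (-0.213193) = 0.159895 substitutions/site.

0.160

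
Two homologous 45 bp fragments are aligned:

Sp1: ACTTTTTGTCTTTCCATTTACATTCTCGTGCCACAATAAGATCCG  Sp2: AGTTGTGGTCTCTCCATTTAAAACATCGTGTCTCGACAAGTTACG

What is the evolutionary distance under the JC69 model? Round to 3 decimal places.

The sequences differ at 14 of 45 sites, so p = 14/45 ≈ 0.311111.
d = −(3/4) ln(1 − 4p/3) = −0.75 ln(1 − 0.414815) = −0.75 ln(0.585185)
  = −0.75 × (-0.535827) = 0.401870 substitutions/site.

0.402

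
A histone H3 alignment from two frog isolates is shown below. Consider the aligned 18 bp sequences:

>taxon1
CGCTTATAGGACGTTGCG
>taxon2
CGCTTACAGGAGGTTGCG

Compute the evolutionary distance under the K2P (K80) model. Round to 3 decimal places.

0.121

Of 18 sites, 1 differences are transitions and 1 are transversions, so P = 1/18 ≈ 0.055556 and Q = 1/18 ≈ 0.055556.
Under the Kimura two-parameter model, d = −½ ln(1 − 2P − Q) − ¼ ln(1 − 2Q).
1 − 2P − Q = 0.833332, giving −½ ln(0.833332) = 0.091162.
1 − 2Q = 0.888888, giving −¼ ln(0.888888) = 0.029446.
d = 0.091162 + 0.029446 = 0.120608.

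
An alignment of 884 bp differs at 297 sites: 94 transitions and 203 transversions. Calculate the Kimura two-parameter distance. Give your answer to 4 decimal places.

P = 94/884 ≈ 0.106335 and Q = 203/884 ≈ 0.229638.
Under the Kimura two-parameter model, d = −½ ln(1 − 2P − Q) − ¼ ln(1 − 2Q).
1 − 2P − Q = 0.557692, giving −½ ln(0.557692) = 0.291974.
1 − 2Q = 0.540724, giving −¼ ln(0.540724) = 0.153712.
d = 0.291974 + 0.153712 = 0.445686.

0.4457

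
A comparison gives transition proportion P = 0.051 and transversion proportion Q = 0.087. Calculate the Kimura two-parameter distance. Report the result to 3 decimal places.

Under the Kimura two-parameter model, d = −½ ln(1 − 2P − Q) − ¼ ln(1 − 2Q).
1 − 2P − Q = 0.811, giving −½ ln(0.811) = 0.104744.
1 − 2Q = 0.826, giving −¼ ln(0.826) = 0.047790.
d = 0.104744 + 0.047790 = 0.152534.

0.153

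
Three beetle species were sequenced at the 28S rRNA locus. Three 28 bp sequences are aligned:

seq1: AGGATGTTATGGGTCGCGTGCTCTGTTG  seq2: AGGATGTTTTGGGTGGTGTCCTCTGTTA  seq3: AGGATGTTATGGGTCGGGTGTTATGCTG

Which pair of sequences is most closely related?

seq1–seq2: 5/28 differ, p = 0.179, d = 0.204.
seq1–seq3: 4/28 differ, p = 0.143, d = 0.158.
seq2–seq3: 8/28 differ, p = 0.286, d = 0.360.
The smallest distance is between seq1 and seq3.

seq1 and seq3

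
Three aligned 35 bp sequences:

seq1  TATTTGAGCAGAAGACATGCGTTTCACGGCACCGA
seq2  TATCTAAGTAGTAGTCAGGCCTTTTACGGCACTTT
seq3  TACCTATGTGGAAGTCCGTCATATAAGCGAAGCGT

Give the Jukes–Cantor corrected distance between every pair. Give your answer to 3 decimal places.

seq1–seq2: 11/35 sites differ → p ≈ 0.314286, d = −0.75 ln(1 − 0.419048) = 0.407315 ≈ 0.407.
seq1–seq3: 18/35 sites differ → p ≈ 0.514286, d = −0.75 ln(1 − 0.685715) = 0.868091 ≈ 0.868.
seq2–seq3: 15/35 sites differ → p ≈ 0.428571, d = −0.75 ln(1 − 0.571428) = 0.635472 ≈ 0.635.

d(seq1,seq2) = 0.407, d(seq1,seq3) = 0.868, d(seq2,seq3) = 0.635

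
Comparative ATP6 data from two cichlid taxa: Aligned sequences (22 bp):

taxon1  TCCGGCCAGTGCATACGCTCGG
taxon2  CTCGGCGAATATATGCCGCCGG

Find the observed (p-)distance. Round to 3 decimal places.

The sequences differ at 10 of 22 positions (sites 1, 2, 7, 9, 11, 12, 15, 17, 18, 19).
p = 10/22 = 0.454545… ≈ 0.455 (to 3 d.p.).

0.455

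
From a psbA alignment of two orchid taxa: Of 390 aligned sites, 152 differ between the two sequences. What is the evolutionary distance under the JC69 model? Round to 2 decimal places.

0.55

p = 152/390 ≈ 0.389744.
d = −(3/4) ln(1 − 4p/3) = −0.75 ln(1 − 0.519659) = −0.75 ln(0.480341)
  = −0.75 × (-0.733259) = 0.549944 substitutions/site.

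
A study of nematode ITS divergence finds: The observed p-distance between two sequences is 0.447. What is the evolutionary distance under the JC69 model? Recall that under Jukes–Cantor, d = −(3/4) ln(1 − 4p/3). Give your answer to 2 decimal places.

d = −(3/4) ln(1 − 4p/3) = −0.75 ln(1 − 0.596) = −0.75 ln(0.404)
  = −0.75 × (-0.906340) = 0.679755 substitutions/site.

0.68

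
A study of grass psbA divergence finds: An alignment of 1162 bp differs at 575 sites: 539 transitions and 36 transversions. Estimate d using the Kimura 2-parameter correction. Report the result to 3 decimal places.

1.609

P = 539/1162 ≈ 0.463855 and Q = 36/1162 ≈ 0.030981.
Under the Kimura two-parameter model, d = −½ ln(1 − 2P − Q) − ¼ ln(1 − 2Q).
1 − 2P − Q = 0.041309, giving −½ ln(0.041309) = 1.593337.
1 − 2Q = 0.938038, giving −¼ ln(0.938038) = 0.015991.
d = 1.593337 + 0.015991 = 1.609328.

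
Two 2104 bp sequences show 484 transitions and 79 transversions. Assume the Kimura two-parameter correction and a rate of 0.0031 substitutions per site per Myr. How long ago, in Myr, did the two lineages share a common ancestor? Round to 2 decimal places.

58.66

P = 484/2104 ≈ 0.230038 and Q = 79/2104 ≈ 0.037548.
Under the Kimura two-parameter model, d = −½ ln(1 − 2P − Q) − ¼ ln(1 − 2Q).
1 − 2P − Q = 0.502376, giving −½ ln(0.502376) = 0.344203.
1 − 2Q = 0.924904, giving −¼ ln(0.924904) = 0.019516.
d = 0.344203 + 0.019516 = 0.363719.
Under a molecular clock d = 2μt, so t = d/(2μ) = 0.363719 / (2 × 0.0031) = 58.66 Myr.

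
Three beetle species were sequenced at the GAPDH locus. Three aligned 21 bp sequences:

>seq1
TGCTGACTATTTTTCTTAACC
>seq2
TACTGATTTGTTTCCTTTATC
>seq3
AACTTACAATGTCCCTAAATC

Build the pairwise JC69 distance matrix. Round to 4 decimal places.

d(seq1,seq2) = 0.4408, d(seq1,seq3) = 0.6355, d(seq2,seq3) = 0.7557

seq1–seq2: 7/21 sites differ → p ≈ 0.333333, d = −0.75 ln(1 − 0.444444) = 0.440839 ≈ 0.4408.
seq1–seq3: 9/21 sites differ → p ≈ 0.428571, d = −0.75 ln(1 − 0.571428) = 0.635472 ≈ 0.6355.
seq2–seq3: 10/21 sites differ → p ≈ 0.47619, d = −0.75 ln(1 − 0.63492) = 0.755729 ≈ 0.7557.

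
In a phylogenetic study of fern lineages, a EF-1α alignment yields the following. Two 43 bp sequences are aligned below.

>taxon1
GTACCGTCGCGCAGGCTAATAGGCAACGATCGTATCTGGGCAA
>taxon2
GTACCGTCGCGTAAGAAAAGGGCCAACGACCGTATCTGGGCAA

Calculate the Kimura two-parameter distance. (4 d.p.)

Of 43 sites, 4 differences are transitions and 4 are transversions, so P = 4/43 ≈ 0.093023 and Q = 4/43 ≈ 0.093023.
Under the Kimura two-parameter model, d = −½ ln(1 − 2P − Q) − ¼ ln(1 − 2Q).
1 − 2P − Q = 0.720931, giving −½ ln(0.720931) = 0.163606.
1 − 2Q = 0.813954, giving −¼ ln(0.813954) = 0.051463.
d = 0.163606 + 0.051463 = 0.215069.

0.2151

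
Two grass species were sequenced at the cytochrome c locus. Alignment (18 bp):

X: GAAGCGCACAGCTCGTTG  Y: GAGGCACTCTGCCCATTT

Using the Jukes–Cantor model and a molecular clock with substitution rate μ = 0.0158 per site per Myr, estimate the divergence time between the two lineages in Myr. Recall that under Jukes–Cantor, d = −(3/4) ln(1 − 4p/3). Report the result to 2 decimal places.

The sequences differ at 7 of 18 sites (3, 6, 8, 10, 13, 15, 18), so p = 7/18 ≈ 0.388889.
d = −(3/4) ln(1 − 4p/3) = −0.75 ln(1 − 0.518519) = −0.75 ln(0.481481)
  = −0.75 × (-0.730889) = 0.548167 substitutions/site.
Under a molecular clock d = 2μt, so t = d/(2μ) = 0.548167 / (2 × 0.0158) = 17.35 Myr.

17.35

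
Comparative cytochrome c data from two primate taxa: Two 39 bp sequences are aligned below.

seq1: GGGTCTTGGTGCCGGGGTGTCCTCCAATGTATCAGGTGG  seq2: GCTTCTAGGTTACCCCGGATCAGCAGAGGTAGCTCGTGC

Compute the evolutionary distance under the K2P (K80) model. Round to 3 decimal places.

Of 39 sites, 2 differences are transitions and 17 are transversions, so P = 2/39 ≈ 0.051282 and Q = 17/39 ≈ 0.435897.
Under the Kimura two-parameter model, d = −½ ln(1 − 2P − Q) − ¼ ln(1 − 2Q).
1 − 2P − Q = 0.461539, giving −½ ln(0.461539) = 0.386594.
1 − 2Q = 0.128206, giving −¼ ln(0.128206) = 0.513529.
d = 0.386594 + 0.513529 = 0.900123.

0.900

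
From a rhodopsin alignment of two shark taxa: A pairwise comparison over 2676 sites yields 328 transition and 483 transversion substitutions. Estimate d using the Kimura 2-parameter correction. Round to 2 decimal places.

0.39

P = 328/2676 ≈ 0.122571 and Q = 483/2676 ≈ 0.180493.
Under the Kimura two-parameter model, d = −½ ln(1 − 2P − Q) − ¼ ln(1 − 2Q).
1 − 2P − Q = 0.574365, giving −½ ln(0.574365) = 0.277245.
1 − 2Q = 0.639014, giving −¼ ln(0.639014) = 0.111957.
d = 0.277245 + 0.111957 = 0.389202.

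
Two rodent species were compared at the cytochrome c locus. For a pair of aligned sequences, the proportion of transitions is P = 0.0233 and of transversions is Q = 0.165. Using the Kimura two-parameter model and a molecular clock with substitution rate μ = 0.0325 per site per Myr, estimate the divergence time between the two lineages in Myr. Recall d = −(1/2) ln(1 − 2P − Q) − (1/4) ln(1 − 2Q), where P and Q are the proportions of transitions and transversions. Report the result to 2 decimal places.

Under the Kimura two-parameter model, d = −½ ln(1 − 2P − Q) − ¼ ln(1 − 2Q).
1 − 2P − Q = 0.7884, giving −½ ln(0.7884) = 0.118875.
1 − 2Q = 0.67, giving −¼ ln(0.67) = 0.100119.
d = 0.118875 + 0.100119 = 0.218994.
Under a molecular clock d = 2μt, so t = d/(2μ) = 0.218994 / (2 × 0.0325) = 3.37 Myr.

3.37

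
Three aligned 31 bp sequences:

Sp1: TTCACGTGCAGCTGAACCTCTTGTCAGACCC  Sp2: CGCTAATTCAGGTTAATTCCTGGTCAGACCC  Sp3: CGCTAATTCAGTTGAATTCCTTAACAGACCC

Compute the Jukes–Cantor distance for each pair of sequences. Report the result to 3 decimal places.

Sp1–Sp2: 12/31 sites differ → p ≈ 0.387097, d = −0.75 ln(1 − 0.516129) = 0.544453 ≈ 0.544.
Sp1–Sp3: 12/31 sites differ → p ≈ 0.387097, d = −0.75 ln(1 − 0.516129) = 0.544453 ≈ 0.544.
Sp2–Sp3: 5/31 sites differ → p ≈ 0.16129, d = −0.75 ln(1 − 0.215053) = 0.181604 ≈ 0.182.

d(Sp1,Sp2) = 0.544, d(Sp1,Sp3) = 0.544, d(Sp2,Sp3) = 0.182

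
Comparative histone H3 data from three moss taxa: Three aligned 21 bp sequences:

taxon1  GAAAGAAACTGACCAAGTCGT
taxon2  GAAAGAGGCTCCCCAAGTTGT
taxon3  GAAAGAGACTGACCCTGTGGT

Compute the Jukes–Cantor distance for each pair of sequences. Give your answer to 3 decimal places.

taxon1–taxon2: 5/21 sites differ → p ≈ 0.238095, d = −0.75 ln(1 − 0.31746) = 0.286451 ≈ 0.286.
taxon1–taxon3: 4/21 sites differ → p ≈ 0.190476, d = −0.75 ln(1 − 0.253968) = 0.219740 ≈ 0.220.
taxon2–taxon3: 6/21 sites differ → p ≈ 0.285714, d = −0.75 ln(1 − 0.380952) = 0.359679 ≈ 0.360.

d(taxon1,taxon2) = 0.286, d(taxon1,taxon3) = 0.220, d(taxon2,taxon3) = 0.360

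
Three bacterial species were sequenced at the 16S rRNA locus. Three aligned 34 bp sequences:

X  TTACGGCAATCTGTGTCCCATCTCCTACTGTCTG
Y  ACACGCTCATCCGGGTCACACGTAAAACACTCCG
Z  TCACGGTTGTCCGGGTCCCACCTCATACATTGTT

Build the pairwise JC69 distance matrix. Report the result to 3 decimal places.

d(X,Y) = 0.741, d(X,Z) = 0.477, d(Y,Z) = 0.477

X–Y: 16/34 sites differ → p ≈ 0.470588, d = −0.75 ln(1 − 0.627451) = 0.740540 ≈ 0.741.
X–Z: 12/34 sites differ → p ≈ 0.352941, d = −0.75 ln(1 − 0.470588) = 0.476991 ≈ 0.477.
Y–Z: 12/34 sites differ → p ≈ 0.352941, d = −0.75 ln(1 − 0.470588) = 0.476991 ≈ 0.477.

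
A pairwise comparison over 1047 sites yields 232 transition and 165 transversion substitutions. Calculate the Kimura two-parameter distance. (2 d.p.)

0.55

P = 232/1047 ≈ 0.221585 and Q = 165/1047 ≈ 0.157593.
Under the Kimura two-parameter model, d = −½ ln(1 − 2P − Q) − ¼ ln(1 − 2Q).
1 − 2P − Q = 0.399237, giving −½ ln(0.399237) = 0.459100.
1 − 2Q = 0.684814, giving −¼ ln(0.684814) = 0.094652.
d = 0.459100 + 0.094652 = 0.553752.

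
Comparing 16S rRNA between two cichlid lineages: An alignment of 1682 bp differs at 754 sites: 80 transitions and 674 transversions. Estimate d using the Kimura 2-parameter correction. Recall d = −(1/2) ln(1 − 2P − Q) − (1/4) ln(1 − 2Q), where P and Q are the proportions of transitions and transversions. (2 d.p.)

0.75

P = 80/1682 ≈ 0.047562 and Q = 674/1682 ≈ 0.400713.
Under the Kimura two-parameter model, d = −½ ln(1 − 2P − Q) − ¼ ln(1 − 2Q).
1 − 2P − Q = 0.504163, giving −½ ln(0.504163) = 0.342428.
1 − 2Q = 0.198574, giving −¼ ln(0.198574) = 0.404148.
d = 0.342428 + 0.404148 = 0.746576.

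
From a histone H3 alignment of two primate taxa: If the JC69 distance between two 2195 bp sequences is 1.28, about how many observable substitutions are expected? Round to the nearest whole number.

Invert JC69: p = (3/4)(1 − e^(−4d/3)) = 0.75 × (1 − e^(-1.706667)) = 0.75 × (1 − 0.181470) = 0.613898.
Expected differing sites = pL ≈ 0.613898 × 2195 = 1347.50611 ≈ 1348.

1348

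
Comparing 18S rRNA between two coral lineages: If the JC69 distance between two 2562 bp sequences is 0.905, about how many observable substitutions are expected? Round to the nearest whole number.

Invert JC69: p = (3/4)(1 − e^(−4d/3)) = 0.75 × (1 − e^(-1.206667)) = 0.75 × (1 − 0.299193) = 0.525605.
Expected differing sites = pL ≈ 0.525605 × 2562 = 1346.60001 ≈ 1347.

1347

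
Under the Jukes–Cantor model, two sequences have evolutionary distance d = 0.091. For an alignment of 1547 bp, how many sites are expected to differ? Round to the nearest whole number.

Invert JC69: p = (3/4)(1 − e^(−4d/3)) = 0.75 × (1 − e^(-0.121333)) = 0.75 × (1 − 0.885739) = 0.085696.
Expected differing sites = pL ≈ 0.085696 × 1547 = 132.571712 ≈ 133.

133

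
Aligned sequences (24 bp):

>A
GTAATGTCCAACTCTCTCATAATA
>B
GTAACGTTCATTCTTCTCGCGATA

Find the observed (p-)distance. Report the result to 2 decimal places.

0.38

The sequences differ at 9 of 24 positions (sites 5, 8, 11, 12, 13, 14, 19, 20, 21).
p = 9/24 = 0.375 ≈ 0.38 (to 2 d.p.).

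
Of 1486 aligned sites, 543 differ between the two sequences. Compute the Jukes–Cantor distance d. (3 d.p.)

p = 543/1486 ≈ 0.36541.
d = −(3/4) ln(1 − 4p/3) = −0.75 ln(1 − 0.487213) = −0.75 ln(0.512787)
  = −0.75 × (-0.667895) = 0.500921 substitutions/site.

0.501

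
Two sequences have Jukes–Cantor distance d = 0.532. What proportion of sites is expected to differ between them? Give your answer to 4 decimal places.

0.3810

p = (3/4)(1 − e^(−4d/3)) = 0.75 × (1 − e^(-0.709333)) = 0.75 × (1 − 0.491972) = 0.381021.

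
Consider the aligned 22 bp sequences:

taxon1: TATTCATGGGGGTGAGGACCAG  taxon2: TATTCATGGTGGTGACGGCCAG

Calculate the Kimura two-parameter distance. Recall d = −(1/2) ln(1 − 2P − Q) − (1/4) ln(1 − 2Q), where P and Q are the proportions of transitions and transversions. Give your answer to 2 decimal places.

Of 22 sites, 1 differences are transitions and 2 are transversions, so P = 1/22 ≈ 0.045455 and Q = 2/22 ≈ 0.090909.
Under the Kimura two-parameter model, d = −½ ln(1 − 2P − Q) − ¼ ln(1 − 2Q).
1 − 2P − Q = 0.818181, giving −½ ln(0.818181) = 0.100336.
1 − 2Q = 0.818182, giving −¼ ln(0.818182) = 0.050168.
d = 0.100336 + 0.050168 = 0.150504.

0.15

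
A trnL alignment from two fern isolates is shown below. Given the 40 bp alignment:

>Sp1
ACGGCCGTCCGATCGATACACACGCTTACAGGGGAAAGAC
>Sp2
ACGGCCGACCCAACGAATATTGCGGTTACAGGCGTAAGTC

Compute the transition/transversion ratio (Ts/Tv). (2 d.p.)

Transitions are A↔G and C↔T; transversions are all other mismatches.
Transitions: 2. Transversions: 11.
R = 2/11 = 0.181818… ≈ 0.18 (to 2 d.p.).

0.18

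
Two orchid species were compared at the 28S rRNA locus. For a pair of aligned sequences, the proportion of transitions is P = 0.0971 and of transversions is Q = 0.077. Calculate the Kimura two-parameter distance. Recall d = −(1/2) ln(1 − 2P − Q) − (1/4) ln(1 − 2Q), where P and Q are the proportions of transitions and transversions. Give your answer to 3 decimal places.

0.200

Under the Kimura two-parameter model, d = −½ ln(1 − 2P − Q) − ¼ ln(1 − 2Q).
1 − 2P − Q = 0.7288, giving −½ ln(0.7288) = 0.158178.
1 − 2Q = 0.846, giving −¼ ln(0.846) = 0.041809.
d = 0.158178 + 0.041809 = 0.199987.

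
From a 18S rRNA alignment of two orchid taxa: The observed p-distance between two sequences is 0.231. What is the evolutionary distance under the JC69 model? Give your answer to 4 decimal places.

d = −(3/4) ln(1 − 4p/3) = −0.75 ln(1 − 0.308) = −0.75 ln(0.692)
  = −0.75 × (-0.368169) = 0.276127 substitutions/site.

0.2761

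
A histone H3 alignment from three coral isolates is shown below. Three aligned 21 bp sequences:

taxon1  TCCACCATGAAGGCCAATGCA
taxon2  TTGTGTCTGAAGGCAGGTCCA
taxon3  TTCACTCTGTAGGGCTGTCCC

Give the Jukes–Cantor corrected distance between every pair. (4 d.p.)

d(taxon1,taxon2) = 0.7557, d(taxon1,taxon3) = 0.6355, d(taxon2,taxon3) = 0.5319

taxon1–taxon2: 10/21 sites differ → p ≈ 0.47619, d = −0.75 ln(1 − 0.63492) = 0.755729 ≈ 0.7557.
taxon1–taxon3: 9/21 sites differ → p ≈ 0.428571, d = −0.75 ln(1 − 0.571428) = 0.635472 ≈ 0.6355.
taxon2–taxon3: 8/21 sites differ → p ≈ 0.380952, d = −0.75 ln(1 − 0.507936) = 0.531860 ≈ 0.5319.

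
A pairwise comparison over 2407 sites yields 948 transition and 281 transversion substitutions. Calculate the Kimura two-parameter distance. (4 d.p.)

1.2405

P = 948/2407 ≈ 0.393851 and Q = 281/2407 ≈ 0.116743.
Under the Kimura two-parameter model, d = −½ ln(1 − 2P − Q) − ¼ ln(1 − 2Q).
1 − 2P − Q = 0.095555, giving −½ ln(0.095555) = 1.174027.
1 − 2Q = 0.766514, giving −¼ ln(0.766514) = 0.066476.
d = 1.174027 + 0.066476 = 1.240503.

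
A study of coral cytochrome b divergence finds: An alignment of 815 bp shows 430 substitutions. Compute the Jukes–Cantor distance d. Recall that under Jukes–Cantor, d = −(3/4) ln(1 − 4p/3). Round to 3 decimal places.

0.912

p = 430/815 ≈ 0.527607.
d = −(3/4) ln(1 − 4p/3) = −0.75 ln(1 − 0.703476) = −0.75 ln(0.296524)
  = −0.75 × (-1.215627) = 0.911720 substitutions/site.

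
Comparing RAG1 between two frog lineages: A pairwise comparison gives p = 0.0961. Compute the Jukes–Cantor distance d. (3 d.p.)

d = −(3/4) ln(1 − 4p/3) = −0.75 ln(1 − 0.128133) = −0.75 ln(0.871867)
  = −0.75 × (-0.137118) = 0.102839 substitutions/site.

0.103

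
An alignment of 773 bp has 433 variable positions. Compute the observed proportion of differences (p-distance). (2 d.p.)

0.56

p = 433/773 = 0.560155… ≈ 0.56 (to 2 d.p.).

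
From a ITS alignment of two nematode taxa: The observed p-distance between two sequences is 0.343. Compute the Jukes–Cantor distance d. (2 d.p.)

d = −(3/4) ln(1 − 4p/3) = −0.75 ln(1 − 0.457333) = −0.75 ln(0.542667)
  = −0.75 × (-0.611259) = 0.458444 substitutions/site.

0.46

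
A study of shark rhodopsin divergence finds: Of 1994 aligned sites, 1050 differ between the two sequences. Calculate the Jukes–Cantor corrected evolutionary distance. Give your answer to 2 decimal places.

0.91

p = 1050/1994 ≈ 0.52658.
d = −(3/4) ln(1 − 4p/3) = −0.75 ln(1 − 0.702107) = −0.75 ln(0.297893)
  = −0.75 × (-1.211021) = 0.908266 substitutions/site.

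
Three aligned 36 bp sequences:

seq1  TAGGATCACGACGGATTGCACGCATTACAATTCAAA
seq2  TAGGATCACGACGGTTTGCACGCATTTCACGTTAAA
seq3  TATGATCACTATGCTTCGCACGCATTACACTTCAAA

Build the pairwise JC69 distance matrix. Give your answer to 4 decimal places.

d(seq1,seq2) = 0.1536, d(seq1,seq3) = 0.2251, d(seq2,seq3) = 0.2635

seq1–seq2: 5/36 sites differ → p ≈ 0.138889, d = −0.75 ln(1 − 0.185185) = 0.153596 ≈ 0.1536.
seq1–seq3: 7/36 sites differ → p ≈ 0.194444, d = −0.75 ln(1 − 0.259259) = 0.225078 ≈ 0.2251.
seq2–seq3: 8/36 sites differ → p ≈ 0.222222, d = −0.75 ln(1 − 0.296296) = 0.263548 ≈ 0.2635.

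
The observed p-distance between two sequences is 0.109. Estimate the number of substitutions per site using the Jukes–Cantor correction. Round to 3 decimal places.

0.118

d = −(3/4) ln(1 − 4p/3) = −0.75 ln(1 − 0.145333) = −0.75 ln(0.854667)
  = −0.75 × (-0.157043) = 0.117782 substitutions/site.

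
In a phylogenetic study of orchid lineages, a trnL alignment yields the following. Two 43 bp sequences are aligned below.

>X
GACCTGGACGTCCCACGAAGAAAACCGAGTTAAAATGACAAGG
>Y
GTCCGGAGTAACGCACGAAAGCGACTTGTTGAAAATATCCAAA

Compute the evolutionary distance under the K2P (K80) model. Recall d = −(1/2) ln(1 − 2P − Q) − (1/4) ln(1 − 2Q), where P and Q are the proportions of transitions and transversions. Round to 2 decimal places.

0.94

Of 43 sites, 12 differences are transitions and 10 are transversions, so P = 12/43 ≈ 0.27907 and Q = 10/43 ≈ 0.232558.
Under the Kimura two-parameter model, d = −½ ln(1 − 2P − Q) − ¼ ln(1 − 2Q).
1 − 2P − Q = 0.209302, giving −½ ln(0.209302) = 0.781989.
1 − 2Q = 0.534884, giving −¼ ln(0.534884) = 0.156426.
d = 0.781989 + 0.156426 = 0.938415.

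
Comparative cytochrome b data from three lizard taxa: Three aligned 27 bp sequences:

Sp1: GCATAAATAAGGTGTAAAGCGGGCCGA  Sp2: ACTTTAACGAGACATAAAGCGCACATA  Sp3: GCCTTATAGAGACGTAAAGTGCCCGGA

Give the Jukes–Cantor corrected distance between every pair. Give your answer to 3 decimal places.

d(Sp1,Sp2) = 0.673, d(Sp1,Sp3) = 0.588, d(Sp2,Sp3) = 0.441

Sp1–Sp2: 12/27 sites differ → p ≈ 0.444444, d = −0.75 ln(1 − 0.592592) = 0.673455 ≈ 0.673.
Sp1–Sp3: 11/27 sites differ → p ≈ 0.407407, d = −0.75 ln(1 − 0.543209) = 0.587647 ≈ 0.588.
Sp2–Sp3: 9/27 sites differ → p ≈ 0.333333, d = −0.75 ln(1 − 0.444444) = 0.440839 ≈ 0.441.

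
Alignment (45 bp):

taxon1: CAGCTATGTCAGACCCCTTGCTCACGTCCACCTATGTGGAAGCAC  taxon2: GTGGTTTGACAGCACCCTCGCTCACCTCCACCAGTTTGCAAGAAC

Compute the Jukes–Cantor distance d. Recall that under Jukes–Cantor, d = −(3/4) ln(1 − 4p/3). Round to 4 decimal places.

The sequences differ at 14 of 45 sites, so p = 14/45 ≈ 0.311111.
d = −(3/4) ln(1 − 4p/3) = −0.75 ln(1 − 0.414815) = −0.75 ln(0.585185)
  = −0.75 × (-0.535827) = 0.401870 substitutions/site.

0.4019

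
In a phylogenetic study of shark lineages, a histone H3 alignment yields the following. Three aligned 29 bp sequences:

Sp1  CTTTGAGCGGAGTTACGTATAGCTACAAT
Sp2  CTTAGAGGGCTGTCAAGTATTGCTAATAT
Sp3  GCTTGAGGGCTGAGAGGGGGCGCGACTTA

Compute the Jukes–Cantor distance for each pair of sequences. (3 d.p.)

d(Sp1,Sp2) = 0.401, d(Sp1,Sp3) = 0.998, d(Sp2,Sp3) = 0.774

Sp1–Sp2: 9/29 sites differ → p ≈ 0.310345, d = −0.75 ln(1 − 0.413793) = 0.400562 ≈ 0.401.
Sp1–Sp3: 16/29 sites differ → p ≈ 0.551724, d = −0.75 ln(1 − 0.735632) = 0.997810 ≈ 0.998.
Sp2–Sp3: 14/29 sites differ → p ≈ 0.482759, d = −0.75 ln(1 − 0.643679) = 0.773942 ≈ 0.774.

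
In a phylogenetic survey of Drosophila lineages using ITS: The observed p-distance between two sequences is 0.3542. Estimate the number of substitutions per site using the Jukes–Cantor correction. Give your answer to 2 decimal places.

d = −(3/4) ln(1 − 4p/3) = −0.75 ln(1 − 0.472267) = −0.75 ln(0.527733)
  = −0.75 × (-0.639165) = 0.479374 substitutions/site.

0.48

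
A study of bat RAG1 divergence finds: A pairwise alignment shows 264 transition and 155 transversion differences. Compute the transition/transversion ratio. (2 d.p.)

1.70

R = 264/155 = 1.703225… ≈ 1.70 (to 2 d.p.).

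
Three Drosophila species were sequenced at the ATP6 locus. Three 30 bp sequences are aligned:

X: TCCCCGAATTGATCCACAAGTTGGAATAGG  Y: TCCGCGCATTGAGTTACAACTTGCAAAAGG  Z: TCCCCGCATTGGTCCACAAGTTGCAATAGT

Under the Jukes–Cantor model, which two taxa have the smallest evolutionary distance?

X and Z

X–Y: 8/30 differ, p = 0.267, d = 0.330.
X–Z: 4/30 differ, p = 0.133, d = 0.147.
Y–Z: 8/30 differ, p = 0.267, d = 0.330.
The smallest distance is between X and Z.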